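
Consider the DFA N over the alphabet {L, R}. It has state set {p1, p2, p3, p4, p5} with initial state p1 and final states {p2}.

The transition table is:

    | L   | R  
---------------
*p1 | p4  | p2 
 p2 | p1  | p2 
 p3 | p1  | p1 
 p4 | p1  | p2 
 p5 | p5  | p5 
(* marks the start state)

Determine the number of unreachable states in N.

2

BFS from p1 reaches {p1, p2, p4}; the 2 state(s) p3, p5 are never visited.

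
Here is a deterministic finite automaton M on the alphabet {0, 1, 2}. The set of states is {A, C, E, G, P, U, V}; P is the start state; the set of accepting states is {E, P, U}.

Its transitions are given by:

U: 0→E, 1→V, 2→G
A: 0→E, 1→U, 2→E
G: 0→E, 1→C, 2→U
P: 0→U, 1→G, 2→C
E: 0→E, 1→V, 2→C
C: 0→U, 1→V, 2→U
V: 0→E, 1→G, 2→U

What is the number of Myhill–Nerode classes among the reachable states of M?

2

First remove the unreachable states {A}; 6 states remain.
Initial partition by acceptance: {E,P,U} | {C,G,V}.
Stable partition: {E,P,U} | {C,G,V} — 2 equivalence classes.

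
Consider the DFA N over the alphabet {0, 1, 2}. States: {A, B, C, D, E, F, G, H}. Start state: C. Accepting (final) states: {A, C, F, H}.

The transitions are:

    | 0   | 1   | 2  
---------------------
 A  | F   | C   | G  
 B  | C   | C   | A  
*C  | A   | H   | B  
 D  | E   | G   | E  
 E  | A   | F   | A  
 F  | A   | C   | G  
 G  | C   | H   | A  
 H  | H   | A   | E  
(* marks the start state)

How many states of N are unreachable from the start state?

BFS from C reaches {A, B, C, E, F, G, H}; the 1 state(s) D are never visited.

1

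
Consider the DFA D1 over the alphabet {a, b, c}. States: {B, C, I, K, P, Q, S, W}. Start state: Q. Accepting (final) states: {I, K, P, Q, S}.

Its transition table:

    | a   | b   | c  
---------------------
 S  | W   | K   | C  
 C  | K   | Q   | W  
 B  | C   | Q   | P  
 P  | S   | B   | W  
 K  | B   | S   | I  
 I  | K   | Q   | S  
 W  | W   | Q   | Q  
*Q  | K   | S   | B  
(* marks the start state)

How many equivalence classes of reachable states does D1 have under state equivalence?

P0 = {I,K,P,Q,S} | {B,C,W}.
Refine {I,K,P,Q,S} on symbol a: members go to different blocks, giving {I,P,Q} and {K,S}.
On input b, block {I,P,Q} splits into {I} and {Q} and {P}.
On input a, block {B,C,W} splits into {B,W} and {C}.
On input a, block {B,W} splits into {W} and {B}.
Refine {K,S} on symbol a: members go to different blocks, giving {K} and {S}.
The partition is now stable with 8 blocks: {I} | {W} | {K} | {Q} | {P} | {C} | {B} | {S}.

8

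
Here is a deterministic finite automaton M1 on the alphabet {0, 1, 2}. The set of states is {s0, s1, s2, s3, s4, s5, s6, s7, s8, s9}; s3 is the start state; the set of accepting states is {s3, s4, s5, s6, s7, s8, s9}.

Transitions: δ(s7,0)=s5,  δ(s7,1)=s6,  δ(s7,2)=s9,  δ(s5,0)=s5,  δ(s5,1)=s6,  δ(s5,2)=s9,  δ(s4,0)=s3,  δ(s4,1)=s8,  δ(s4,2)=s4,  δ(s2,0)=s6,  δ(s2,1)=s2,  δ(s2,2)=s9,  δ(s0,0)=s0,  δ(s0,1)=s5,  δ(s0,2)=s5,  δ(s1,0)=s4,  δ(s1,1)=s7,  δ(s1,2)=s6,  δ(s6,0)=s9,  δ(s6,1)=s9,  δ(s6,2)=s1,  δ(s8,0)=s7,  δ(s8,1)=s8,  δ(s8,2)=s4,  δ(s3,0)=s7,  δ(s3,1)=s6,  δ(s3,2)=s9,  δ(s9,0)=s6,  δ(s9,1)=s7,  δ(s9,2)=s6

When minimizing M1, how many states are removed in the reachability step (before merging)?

2

Starting at s3 and following transitions, the reachable set is {s1, s3, s4, s5, s6, s7, s8, s9}. That leaves s0, s2 unreachable — 2 in total.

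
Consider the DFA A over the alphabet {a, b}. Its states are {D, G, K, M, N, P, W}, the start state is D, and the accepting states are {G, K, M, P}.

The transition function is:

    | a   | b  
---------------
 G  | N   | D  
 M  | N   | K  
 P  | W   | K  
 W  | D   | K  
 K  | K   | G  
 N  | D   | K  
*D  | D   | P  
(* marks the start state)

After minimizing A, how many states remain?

States {M} cannot be reached from the start state, so discard them.
Initial partition by acceptance: {G,K,P} | {D,N,W}.
Refine {G,K,P} on symbol a: members go to different blocks, giving {G,P} and {K}.
Refine {G,P} on symbol b: members go to different blocks, giving {G} and {P}.
On input b, block {D,N,W} splits into {N,W} and {D}.
No further refinement is possible. Final partition (5 blocks): {G} | {N,W} | {K} | {P} | {D}.

5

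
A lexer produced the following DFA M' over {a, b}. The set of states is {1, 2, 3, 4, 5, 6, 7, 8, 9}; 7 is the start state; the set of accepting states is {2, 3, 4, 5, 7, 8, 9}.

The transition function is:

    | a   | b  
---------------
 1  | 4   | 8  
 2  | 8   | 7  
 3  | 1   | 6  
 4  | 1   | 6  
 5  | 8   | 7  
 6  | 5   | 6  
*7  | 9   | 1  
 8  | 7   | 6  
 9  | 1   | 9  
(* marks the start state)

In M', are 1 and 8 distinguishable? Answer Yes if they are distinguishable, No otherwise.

Reachable states from the start: {1,4,5,6,7,8,9}. Unreachable: {2,3} — drop them.
Initial partition by acceptance: {4,5,7,8,9} | {1,6}.
Split {4,5,7,8,9} by δ(·,a) → {5,7,8} and {4,9}.
Split {5,7,8} by δ(·,a) → {5,8} and {7}.
On input a, block {5,8} splits into {5} and {8}.
Split {1,6} by δ(·,a) → {1} and {6}.
Refine {4,9} on symbol b: members go to different blocks, giving {4} and {9}.
The partition is now stable with 7 blocks: {5} | {1} | {4} | {7} | {8} | {6} | {9}.
1 and 8 end up in different blocks, so they are distinguishable. For instance, the string 'ε' is accepted from only 8.

Yes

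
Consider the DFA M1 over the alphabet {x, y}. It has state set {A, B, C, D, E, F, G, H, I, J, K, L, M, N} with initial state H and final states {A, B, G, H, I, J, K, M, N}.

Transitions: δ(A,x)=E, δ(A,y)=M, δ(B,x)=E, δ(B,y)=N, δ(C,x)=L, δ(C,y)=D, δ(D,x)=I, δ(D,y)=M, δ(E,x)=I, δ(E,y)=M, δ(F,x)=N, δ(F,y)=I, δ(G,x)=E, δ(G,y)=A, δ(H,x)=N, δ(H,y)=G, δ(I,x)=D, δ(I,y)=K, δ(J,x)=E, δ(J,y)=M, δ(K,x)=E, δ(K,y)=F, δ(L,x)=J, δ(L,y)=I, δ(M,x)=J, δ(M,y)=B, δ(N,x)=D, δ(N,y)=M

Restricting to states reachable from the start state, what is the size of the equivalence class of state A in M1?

States {C,L} cannot be reached from the start state, so discard them.
Initial partition by acceptance: {A,B,G,H,I,J,K,M,N} | {D,E,F}.
Split {A,B,G,H,I,J,K,M,N} by δ(·,x) → {A,B,G,I,J,K,N} and {H,M}.
Split {A,B,G,I,J,K,N} by δ(·,y) → {A,J,N} and {B,G,I} and {K}.
Split {D,E,F} by δ(·,x) → {D,E} and {F}.
Split {B,G,I} by δ(·,y) → {B,G} and {I}.
The partition is now stable with 7 blocks: {A,J,N} | {D,E} | {H,M} | {B,G} | {K} | {F} | {I}.
State A belongs to the block {A,J,N}, which has 3 states.

3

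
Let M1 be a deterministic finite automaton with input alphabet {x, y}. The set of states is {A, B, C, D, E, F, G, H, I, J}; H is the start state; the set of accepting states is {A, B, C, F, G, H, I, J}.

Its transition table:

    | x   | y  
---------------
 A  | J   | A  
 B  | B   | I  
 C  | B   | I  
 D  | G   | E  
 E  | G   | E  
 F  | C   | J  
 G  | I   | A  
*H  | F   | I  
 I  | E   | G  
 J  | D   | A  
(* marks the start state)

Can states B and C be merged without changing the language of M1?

Initial partition by acceptance: {A,B,C,F,G,H,I,J} | {D,E}.
On input x, block {A,B,C,F,G,H,I,J} splits into {A,B,C,F,G,H} and {I,J}.
On input x, block {A,B,C,F,G,H} splits into {B,C,F,H} and {A,G}.
No further refinement is possible. Final partition (4 blocks): {B,C,F,H} | {D,E} | {I,J} | {A,G}.
B and C lie in the same block of the stable partition, so they are equivalent — no string distinguishes them.

Yes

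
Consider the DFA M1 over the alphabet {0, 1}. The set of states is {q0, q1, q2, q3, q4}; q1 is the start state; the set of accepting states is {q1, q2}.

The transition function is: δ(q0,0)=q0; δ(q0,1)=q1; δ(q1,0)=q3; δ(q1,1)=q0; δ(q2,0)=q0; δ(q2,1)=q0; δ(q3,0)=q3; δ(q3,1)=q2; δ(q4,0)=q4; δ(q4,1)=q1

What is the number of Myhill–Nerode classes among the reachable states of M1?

2

Reachable states from the start: {q0,q1,q2,q3}. Unreachable: {q4} — drop them.
Start with accepting vs non-accepting: {q1,q2} | {q0,q3}.
Stable partition: {q1,q2} | {q0,q3} — 2 equivalence classes.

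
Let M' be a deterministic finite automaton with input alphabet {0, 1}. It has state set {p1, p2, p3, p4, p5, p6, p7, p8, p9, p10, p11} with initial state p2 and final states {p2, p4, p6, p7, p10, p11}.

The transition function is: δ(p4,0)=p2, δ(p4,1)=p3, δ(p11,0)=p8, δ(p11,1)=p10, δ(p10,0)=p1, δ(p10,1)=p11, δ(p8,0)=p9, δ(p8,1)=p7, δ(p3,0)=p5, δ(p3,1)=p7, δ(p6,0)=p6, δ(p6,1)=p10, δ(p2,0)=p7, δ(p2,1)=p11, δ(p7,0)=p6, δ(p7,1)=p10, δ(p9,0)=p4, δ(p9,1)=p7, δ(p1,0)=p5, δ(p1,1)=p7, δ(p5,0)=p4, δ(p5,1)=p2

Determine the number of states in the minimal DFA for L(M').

Every state is reachable, so we keep all 11.
Start with accepting vs non-accepting: {p2,p4,p6,p7,p10,p11} | {p1,p3,p5,p8,p9}.
Split {p2,p4,p6,p7,p10,p11} by δ(·,0) → {p2,p4,p6,p7} and {p10,p11}.
Split {p2,p4,p6,p7} by δ(·,1) → {p2,p6,p7} and {p4}.
On input 0, block {p1,p3,p5,p8,p9} splits into {p1,p3,p8} and {p5,p9}.
Stable partition: {p2,p6,p7} | {p1,p3,p8} | {p10,p11} | {p4} | {p5,p9} — 5 equivalence classes.

5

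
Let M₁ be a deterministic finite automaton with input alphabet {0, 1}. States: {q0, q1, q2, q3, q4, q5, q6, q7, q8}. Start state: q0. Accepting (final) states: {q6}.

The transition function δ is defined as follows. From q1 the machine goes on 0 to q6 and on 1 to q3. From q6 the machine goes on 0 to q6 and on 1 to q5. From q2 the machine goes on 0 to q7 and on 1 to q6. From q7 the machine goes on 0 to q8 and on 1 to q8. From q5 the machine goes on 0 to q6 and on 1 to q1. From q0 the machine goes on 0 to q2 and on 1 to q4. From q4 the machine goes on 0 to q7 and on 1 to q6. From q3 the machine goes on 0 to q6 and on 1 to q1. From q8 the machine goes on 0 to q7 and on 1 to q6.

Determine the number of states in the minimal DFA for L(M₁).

4

All states are reachable from the start state.
P0 = {q6} | {q0,q1,q2,q3,q4,q5,q7,q8}.
Refine {q0,q1,q2,q3,q4,q5,q7,q8} on symbol 0: members go to different blocks, giving {q0,q2,q4,q7,q8} and {q1,q3,q5}.
Refine {q0,q2,q4,q7,q8} on symbol 1: members go to different blocks, giving {q2,q4,q8} and {q0,q7}.
The partition is now stable with 4 blocks: {q6} | {q2,q4,q8} | {q1,q3,q5} | {q0,q7}.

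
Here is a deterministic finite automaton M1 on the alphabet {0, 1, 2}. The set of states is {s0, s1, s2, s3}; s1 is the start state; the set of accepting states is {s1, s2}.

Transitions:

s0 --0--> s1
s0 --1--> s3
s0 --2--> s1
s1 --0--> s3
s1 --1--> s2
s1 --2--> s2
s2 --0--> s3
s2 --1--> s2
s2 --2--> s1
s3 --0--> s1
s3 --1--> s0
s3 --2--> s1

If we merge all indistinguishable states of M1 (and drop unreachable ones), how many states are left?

Start with accepting vs non-accepting: {s1,s2} | {s0,s3}.
Stable partition: {s1,s2} | {s0,s3} — 2 equivalence classes.

2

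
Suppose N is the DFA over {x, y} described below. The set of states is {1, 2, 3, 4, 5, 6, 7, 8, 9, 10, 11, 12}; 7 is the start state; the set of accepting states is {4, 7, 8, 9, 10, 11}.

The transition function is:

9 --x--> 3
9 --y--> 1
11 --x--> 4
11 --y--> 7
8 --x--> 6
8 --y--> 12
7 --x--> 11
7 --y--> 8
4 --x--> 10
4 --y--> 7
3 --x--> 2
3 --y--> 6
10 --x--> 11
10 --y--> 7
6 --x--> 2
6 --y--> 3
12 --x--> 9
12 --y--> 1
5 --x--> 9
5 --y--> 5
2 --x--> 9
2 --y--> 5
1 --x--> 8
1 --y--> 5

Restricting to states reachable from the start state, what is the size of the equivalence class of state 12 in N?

P0 = {4,7,8,9,10,11} | {1,2,3,5,6,12}.
Refine {4,7,8,9,10,11} on symbol x: members go to different blocks, giving {4,7,10,11} and {8,9}.
Refine {4,7,10,11} on symbol y: members go to different blocks, giving {4,10,11} and {7}.
Refine {1,2,3,5,6,12} on symbol x: members go to different blocks, giving {1,2,5,12} and {3,6}.
No further refinement is possible. Final partition (5 blocks): {4,10,11} | {1,2,5,12} | {8,9} | {7} | {3,6}.
The equivalence class containing 12 is {1,2,5,12}, of size 4.

4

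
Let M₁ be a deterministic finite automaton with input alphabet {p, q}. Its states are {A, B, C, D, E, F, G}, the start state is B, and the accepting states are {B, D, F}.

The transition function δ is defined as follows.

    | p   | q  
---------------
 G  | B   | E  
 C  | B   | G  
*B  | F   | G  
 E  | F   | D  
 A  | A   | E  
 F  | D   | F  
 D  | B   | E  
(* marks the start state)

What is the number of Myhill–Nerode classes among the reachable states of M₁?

First remove the unreachable states {A,C}; 5 states remain.
Start with accepting vs non-accepting: {B,D,F} | {E,G}.
On input q, block {B,D,F} splits into {B,D} and {F}.
Split {B,D} by δ(·,p) → {B} and {D}.
Split {E,G} by δ(·,p) → {E} and {G}.
The partition is now stable with 5 blocks: {B} | {E} | {F} | {D} | {G}.

5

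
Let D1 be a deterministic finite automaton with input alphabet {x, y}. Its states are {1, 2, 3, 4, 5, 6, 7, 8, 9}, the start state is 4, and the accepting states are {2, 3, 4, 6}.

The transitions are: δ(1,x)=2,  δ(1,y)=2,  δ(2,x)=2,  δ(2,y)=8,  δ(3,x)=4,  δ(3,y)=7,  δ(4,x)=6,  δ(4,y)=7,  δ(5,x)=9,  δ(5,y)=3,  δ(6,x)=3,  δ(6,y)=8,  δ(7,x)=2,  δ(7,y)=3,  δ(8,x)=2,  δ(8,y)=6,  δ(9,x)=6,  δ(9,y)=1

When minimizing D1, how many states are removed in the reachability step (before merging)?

Starting at 4 and following transitions, the reachable set is {2, 3, 4, 6, 7, 8}. That leaves 1, 5, 9 unreachable — 3 in total.

3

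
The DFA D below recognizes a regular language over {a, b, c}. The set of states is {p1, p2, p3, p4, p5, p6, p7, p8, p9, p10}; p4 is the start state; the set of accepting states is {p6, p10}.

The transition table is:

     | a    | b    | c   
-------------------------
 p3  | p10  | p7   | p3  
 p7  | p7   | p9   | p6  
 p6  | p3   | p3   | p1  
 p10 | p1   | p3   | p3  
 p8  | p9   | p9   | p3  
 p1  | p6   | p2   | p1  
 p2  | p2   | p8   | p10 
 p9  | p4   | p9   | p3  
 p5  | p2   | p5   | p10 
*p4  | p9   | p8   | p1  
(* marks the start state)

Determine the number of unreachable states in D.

1

BFS from p4 reaches {p1, p2, p3, p4, p6, p7, p8, p9, p10}; the 1 state(s) p5 are never visited.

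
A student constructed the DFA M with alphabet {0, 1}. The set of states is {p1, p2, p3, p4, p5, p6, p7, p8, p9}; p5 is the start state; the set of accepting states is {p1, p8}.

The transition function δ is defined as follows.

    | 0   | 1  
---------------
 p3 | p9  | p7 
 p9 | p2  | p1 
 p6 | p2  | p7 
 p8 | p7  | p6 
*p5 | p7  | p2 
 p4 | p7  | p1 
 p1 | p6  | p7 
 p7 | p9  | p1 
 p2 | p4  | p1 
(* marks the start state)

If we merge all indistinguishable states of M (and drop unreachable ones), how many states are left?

First remove the unreachable states {p3,p8}; 7 states remain.
P0 = {p1} | {p2,p4,p5,p6,p7,p9}.
On input 1, block {p2,p4,p5,p6,p7,p9} splits into {p2,p4,p7,p9} and {p5,p6}.
No further refinement is possible. Final partition (3 blocks): {p1} | {p2,p4,p7,p9} | {p5,p6}.

3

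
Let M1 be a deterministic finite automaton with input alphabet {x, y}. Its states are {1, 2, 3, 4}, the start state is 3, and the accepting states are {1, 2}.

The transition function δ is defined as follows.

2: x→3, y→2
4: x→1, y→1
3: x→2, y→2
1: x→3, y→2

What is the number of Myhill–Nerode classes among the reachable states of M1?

2

Reachable states from the start: {2,3}. Unreachable: {1,4} — drop them.
Start with accepting vs non-accepting: {2} | {3}.
No further refinement is possible. Final partition (2 blocks): {2} | {3}.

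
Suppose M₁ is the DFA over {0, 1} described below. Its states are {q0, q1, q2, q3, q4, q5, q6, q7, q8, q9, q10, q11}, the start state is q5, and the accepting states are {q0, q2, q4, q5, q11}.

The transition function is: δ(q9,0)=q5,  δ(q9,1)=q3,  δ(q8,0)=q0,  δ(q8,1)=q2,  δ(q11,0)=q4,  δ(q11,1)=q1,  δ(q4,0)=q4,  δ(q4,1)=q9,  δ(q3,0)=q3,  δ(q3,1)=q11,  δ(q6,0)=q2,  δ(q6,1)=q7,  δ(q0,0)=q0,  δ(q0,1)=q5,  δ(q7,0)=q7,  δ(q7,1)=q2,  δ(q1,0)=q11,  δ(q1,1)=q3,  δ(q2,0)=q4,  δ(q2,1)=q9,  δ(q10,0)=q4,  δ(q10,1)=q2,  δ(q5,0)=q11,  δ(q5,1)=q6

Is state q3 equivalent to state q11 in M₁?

No

Reachable states from the start: {q1,q2,q3,q4,q5,q6,q7,q9,q11}. Unreachable: {q0,q8,q10} — drop them.
Start with accepting vs non-accepting: {q2,q4,q5,q11} | {q1,q3,q6,q7,q9}.
On input 0, block {q1,q3,q6,q7,q9} splits into {q1,q6,q9} and {q3,q7}.
The partition is now stable with 3 blocks: {q2,q4,q5,q11} | {q1,q6,q9} | {q3,q7}.
q3 and q11 end up in different blocks, so they are distinguishable. For instance, the string 'ε' is accepted from only q11.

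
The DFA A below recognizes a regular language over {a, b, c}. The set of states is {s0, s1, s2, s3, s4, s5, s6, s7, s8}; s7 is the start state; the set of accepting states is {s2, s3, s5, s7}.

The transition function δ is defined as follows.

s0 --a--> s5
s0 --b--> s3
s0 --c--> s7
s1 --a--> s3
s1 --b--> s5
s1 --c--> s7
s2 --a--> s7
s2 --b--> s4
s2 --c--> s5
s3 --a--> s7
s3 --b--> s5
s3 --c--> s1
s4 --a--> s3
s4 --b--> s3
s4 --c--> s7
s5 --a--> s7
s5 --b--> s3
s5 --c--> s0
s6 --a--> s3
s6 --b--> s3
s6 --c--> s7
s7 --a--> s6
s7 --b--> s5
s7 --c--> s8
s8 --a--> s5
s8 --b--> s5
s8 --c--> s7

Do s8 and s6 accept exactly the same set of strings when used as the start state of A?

Yes

Reachable states from the start: {s0,s1,s3,s5,s6,s7,s8}. Unreachable: {s2,s4} — drop them.
Initial partition by acceptance: {s3,s5,s7} | {s0,s1,s6,s8}.
Split {s3,s5,s7} by δ(·,a) → {s3,s5} and {s7}.
No further refinement is possible. Final partition (3 blocks): {s3,s5} | {s0,s1,s6,s8} | {s7}.
s8 and s6 lie in the same block of the stable partition, so they are equivalent — no string distinguishes them.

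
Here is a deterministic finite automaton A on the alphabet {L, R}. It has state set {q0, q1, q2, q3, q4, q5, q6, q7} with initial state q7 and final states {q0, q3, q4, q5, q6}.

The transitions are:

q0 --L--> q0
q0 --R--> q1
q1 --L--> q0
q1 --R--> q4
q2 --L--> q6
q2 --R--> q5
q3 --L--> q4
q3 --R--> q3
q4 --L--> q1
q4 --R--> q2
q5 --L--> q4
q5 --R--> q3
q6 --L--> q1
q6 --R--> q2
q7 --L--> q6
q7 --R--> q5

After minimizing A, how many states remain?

Start with accepting vs non-accepting: {q0,q3,q4,q5,q6} | {q1,q2,q7}.
Split {q0,q3,q4,q5,q6} by δ(·,L) → {q0,q3,q5} and {q4,q6}.
Split {q0,q3,q5} by δ(·,L) → {q3,q5} and {q0}.
Split {q1,q2,q7} by δ(·,L) → {q2,q7} and {q1}.
The partition is now stable with 5 blocks: {q3,q5} | {q2,q7} | {q4,q6} | {q0} | {q1}.

5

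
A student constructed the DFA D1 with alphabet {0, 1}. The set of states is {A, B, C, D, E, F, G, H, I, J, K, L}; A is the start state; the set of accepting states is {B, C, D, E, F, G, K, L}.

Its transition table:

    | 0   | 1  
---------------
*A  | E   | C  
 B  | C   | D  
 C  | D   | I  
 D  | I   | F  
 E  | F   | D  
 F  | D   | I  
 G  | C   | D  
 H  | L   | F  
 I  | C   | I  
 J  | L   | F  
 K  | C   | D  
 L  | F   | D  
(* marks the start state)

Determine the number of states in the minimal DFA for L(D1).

Reachable states from the start: {A,C,D,E,F,I}. Unreachable: {B,G,H,J,K,L} — drop them.
Initial partition by acceptance: {C,D,E,F} | {A,I}.
Split {C,D,E,F} by δ(·,0) → {C,E,F} and {D}.
Split {C,E,F} by δ(·,0) → {C,F} and {E}.
On input 0, block {A,I} splits into {A} and {I}.
No further refinement is possible. Final partition (5 blocks): {C,F} | {A} | {D} | {E} | {I}.

5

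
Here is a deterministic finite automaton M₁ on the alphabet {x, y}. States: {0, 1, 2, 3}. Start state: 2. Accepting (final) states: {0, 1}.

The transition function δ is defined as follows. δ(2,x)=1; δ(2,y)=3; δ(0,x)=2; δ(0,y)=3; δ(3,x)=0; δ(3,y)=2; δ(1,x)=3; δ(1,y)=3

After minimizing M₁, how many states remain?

2

Every state is reachable, so we keep all 4.
Initial partition by acceptance: {0,1} | {2,3}.
Stable partition: {0,1} | {2,3} — 2 equivalence classes.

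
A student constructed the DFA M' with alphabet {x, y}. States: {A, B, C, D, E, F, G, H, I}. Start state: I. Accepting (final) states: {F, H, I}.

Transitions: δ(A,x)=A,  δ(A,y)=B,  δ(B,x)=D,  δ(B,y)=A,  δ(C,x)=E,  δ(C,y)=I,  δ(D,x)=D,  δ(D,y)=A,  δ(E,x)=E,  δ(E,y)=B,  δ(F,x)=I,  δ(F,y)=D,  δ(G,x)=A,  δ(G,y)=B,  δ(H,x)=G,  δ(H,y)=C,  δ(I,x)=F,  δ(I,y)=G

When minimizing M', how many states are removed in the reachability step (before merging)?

BFS from I reaches {A, B, D, F, G, I}; the 3 state(s) C, E, H are never visited.

3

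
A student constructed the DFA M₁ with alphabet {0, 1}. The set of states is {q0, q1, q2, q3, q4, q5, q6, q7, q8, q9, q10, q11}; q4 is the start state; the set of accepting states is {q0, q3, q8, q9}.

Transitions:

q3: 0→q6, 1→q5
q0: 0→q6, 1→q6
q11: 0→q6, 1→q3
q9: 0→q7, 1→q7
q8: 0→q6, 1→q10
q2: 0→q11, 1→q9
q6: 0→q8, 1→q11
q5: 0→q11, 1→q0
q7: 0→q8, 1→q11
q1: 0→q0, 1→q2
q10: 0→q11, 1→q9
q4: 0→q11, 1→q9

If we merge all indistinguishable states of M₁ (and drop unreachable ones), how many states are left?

5

States {q1,q2} cannot be reached from the start state, so discard them.
Start with accepting vs non-accepting: {q0,q3,q8,q9} | {q4,q5,q6,q7,q10,q11}.
Split {q4,q5,q6,q7,q10,q11} by δ(·,0) → {q4,q5,q10,q11} and {q6,q7}.
Refine {q0,q3,q8,q9} on symbol 1: members go to different blocks, giving {q0,q9} and {q3,q8}.
Split {q4,q5,q10,q11} by δ(·,0) → {q4,q5,q10} and {q11}.
No further refinement is possible. Final partition (5 blocks): {q0,q9} | {q4,q5,q10} | {q6,q7} | {q3,q8} | {q11}.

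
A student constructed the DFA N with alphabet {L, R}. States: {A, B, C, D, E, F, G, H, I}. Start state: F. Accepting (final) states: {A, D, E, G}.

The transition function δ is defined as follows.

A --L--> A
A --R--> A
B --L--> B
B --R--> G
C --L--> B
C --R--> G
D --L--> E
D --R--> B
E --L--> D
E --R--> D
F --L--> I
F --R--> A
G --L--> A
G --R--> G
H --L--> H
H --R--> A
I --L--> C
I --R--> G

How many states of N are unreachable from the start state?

3

No path from F leads to D, E, H; the other 6 states are all reachable.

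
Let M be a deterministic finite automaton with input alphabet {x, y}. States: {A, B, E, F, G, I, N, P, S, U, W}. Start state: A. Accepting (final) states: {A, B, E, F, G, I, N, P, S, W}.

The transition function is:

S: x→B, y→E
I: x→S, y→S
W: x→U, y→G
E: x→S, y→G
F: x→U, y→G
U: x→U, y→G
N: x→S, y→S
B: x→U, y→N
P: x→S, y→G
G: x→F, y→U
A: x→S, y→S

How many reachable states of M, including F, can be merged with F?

1

States {I,P,W} cannot be reached from the start state, so discard them.
Initial partition by acceptance: {A,B,E,F,G,N,S} | {U}.
Split {A,B,E,F,G,N,S} by δ(·,x) → {A,E,G,N,S} and {B,F}.
Refine {A,E,G,N,S} on symbol x: members go to different blocks, giving {A,E,N} and {G,S}.
On input y, block {B,F} splits into {F} and {B}.
Refine {G,S} on symbol x: members go to different blocks, giving {G} and {S}.
Refine {A,E,N} on symbol y: members go to different blocks, giving {A,N} and {E}.
No further refinement is possible. Final partition (7 blocks): {A,N} | {U} | {F} | {G} | {B} | {S} | {E}.
State F belongs to the block {F}, which has 1 states.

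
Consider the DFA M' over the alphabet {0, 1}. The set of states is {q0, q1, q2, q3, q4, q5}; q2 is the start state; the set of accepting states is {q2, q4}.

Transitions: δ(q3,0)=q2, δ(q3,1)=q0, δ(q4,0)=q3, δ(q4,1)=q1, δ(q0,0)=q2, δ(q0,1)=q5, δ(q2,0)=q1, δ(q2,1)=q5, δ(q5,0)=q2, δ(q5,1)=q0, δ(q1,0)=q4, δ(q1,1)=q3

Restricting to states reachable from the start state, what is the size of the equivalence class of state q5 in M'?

4

P0 = {q2,q4} | {q0,q1,q3,q5}.
The partition is now stable with 2 blocks: {q2,q4} | {q0,q1,q3,q5}.
State q5 belongs to the block {q0,q1,q3,q5}, which has 4 states.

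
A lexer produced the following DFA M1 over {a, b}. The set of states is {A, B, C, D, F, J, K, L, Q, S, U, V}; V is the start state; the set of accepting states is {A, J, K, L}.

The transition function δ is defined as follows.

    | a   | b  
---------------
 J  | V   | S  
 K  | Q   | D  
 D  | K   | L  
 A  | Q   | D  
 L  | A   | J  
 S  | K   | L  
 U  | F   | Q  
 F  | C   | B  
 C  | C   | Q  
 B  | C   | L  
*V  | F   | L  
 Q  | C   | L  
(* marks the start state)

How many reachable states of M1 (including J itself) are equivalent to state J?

First remove the unreachable states {U}; 11 states remain.
Initial partition by acceptance: {A,J,K,L} | {B,C,D,F,Q,S,V}.
Refine {A,J,K,L} on symbol a: members go to different blocks, giving {A,J,K} and {L}.
On input a, block {B,C,D,F,Q,S,V} splits into {B,C,F,Q,V} and {D,S}.
On input b, block {B,C,F,Q,V} splits into {B,Q,V} and {C,F}.
The partition is now stable with 5 blocks: {A,J,K} | {B,Q,V} | {L} | {D,S} | {C,F}.
The equivalence class containing J is {A,J,K}, of size 3.

3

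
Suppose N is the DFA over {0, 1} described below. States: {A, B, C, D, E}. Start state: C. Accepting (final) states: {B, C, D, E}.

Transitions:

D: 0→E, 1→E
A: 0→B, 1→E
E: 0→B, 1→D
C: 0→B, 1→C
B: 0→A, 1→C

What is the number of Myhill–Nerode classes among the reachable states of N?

5

P0 = {B,C,D,E} | {A}.
Refine {B,C,D,E} on symbol 0: members go to different blocks, giving {C,D,E} and {B}.
Refine {C,D,E} on symbol 0: members go to different blocks, giving {C,E} and {D}.
Refine {C,E} on symbol 1: members go to different blocks, giving {C} and {E}.
No further refinement is possible. Final partition (5 blocks): {C} | {A} | {B} | {D} | {E}.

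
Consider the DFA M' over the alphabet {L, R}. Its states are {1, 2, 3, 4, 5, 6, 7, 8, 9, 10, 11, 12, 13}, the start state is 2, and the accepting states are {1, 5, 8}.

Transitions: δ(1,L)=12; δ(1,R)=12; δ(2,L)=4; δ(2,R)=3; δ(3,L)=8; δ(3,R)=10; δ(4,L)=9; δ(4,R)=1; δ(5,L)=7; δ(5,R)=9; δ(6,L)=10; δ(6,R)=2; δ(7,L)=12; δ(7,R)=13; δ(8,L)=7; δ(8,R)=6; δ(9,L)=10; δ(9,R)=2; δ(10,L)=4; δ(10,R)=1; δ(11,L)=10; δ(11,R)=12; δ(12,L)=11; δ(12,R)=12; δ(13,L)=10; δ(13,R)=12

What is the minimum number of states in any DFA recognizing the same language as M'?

10

Reachable states from the start: {1,2,3,4,6,7,8,9,10,11,12,13}. Unreachable: {5} — drop them.
Initial partition by acceptance: {1,8} | {2,3,4,6,7,9,10,11,12,13}.
Refine {2,3,4,6,7,9,10,11,12,13} on symbol L: members go to different blocks, giving {2,4,6,7,9,10,11,12,13} and {3}.
Split {2,4,6,7,9,10,11,12,13} by δ(·,R) → {6,7,9,11,12,13} and {4,10} and {2}.
Refine {6,7,9,11,12,13} on symbol L: members go to different blocks, giving {6,9,11,13} and {7,12}.
Split {1,8} by δ(·,R) → {1} and {8}.
On input R, block {6,9,11,13} splits into {6,9} and {11,13}.
On input L, block {4,10} splits into {4} and {10}.
Refine {7,12} on symbol L: members go to different blocks, giving {7} and {12}.
No further refinement is possible. Final partition (10 blocks): {1} | {6,9} | {3} | {4} | {2} | {7} | {8} | {11,13} | {10} | {12}.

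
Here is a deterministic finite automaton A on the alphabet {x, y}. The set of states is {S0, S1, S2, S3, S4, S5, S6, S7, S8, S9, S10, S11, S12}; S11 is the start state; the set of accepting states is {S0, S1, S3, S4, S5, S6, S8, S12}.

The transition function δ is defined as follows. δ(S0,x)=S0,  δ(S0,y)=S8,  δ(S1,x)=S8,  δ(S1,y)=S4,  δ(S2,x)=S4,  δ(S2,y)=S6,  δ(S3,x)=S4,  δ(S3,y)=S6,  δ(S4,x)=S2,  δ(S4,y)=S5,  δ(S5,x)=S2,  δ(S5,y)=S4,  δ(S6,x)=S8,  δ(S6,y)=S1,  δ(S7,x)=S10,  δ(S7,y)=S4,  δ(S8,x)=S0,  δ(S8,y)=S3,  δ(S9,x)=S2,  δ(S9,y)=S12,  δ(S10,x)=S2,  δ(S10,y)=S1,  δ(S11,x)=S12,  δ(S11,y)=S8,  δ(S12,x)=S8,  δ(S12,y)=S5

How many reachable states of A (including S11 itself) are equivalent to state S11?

States {S7,S9,S10} cannot be reached from the start state, so discard them.
Start with accepting vs non-accepting: {S0,S1,S3,S4,S5,S6,S8,S12} | {S2,S11}.
On input x, block {S0,S1,S3,S4,S5,S6,S8,S12} splits into {S0,S1,S3,S6,S8,S12} and {S4,S5}.
On input x, block {S0,S1,S3,S6,S8,S12} splits into {S0,S1,S6,S8,S12} and {S3}.
On input y, block {S0,S1,S6,S8,S12} splits into {S0,S6} and {S1,S12} and {S8}.
Refine {S0,S6} on symbol x: members go to different blocks, giving {S0} and {S6}.
Refine {S2,S11} on symbol x: members go to different blocks, giving {S2} and {S11}.
The partition is now stable with 8 blocks: {S0} | {S2} | {S4,S5} | {S3} | {S1,S12} | {S8} | {S6} | {S11}.
The equivalence class containing S11 is {S11}, of size 1.

1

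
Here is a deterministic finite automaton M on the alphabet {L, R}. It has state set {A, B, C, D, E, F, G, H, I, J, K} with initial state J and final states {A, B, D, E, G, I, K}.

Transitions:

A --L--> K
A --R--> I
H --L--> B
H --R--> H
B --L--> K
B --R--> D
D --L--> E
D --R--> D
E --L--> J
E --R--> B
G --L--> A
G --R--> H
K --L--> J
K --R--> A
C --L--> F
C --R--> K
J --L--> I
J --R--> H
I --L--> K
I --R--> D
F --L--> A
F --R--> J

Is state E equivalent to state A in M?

Reachable states from the start: {A,B,D,E,H,I,J,K}. Unreachable: {C,F,G} — drop them.
Initial partition by acceptance: {A,B,D,E,I,K} | {H,J}.
On input L, block {A,B,D,E,I,K} splits into {A,B,D,I} and {E,K}.
No further refinement is possible. Final partition (3 blocks): {A,B,D,I} | {H,J} | {E,K}.
E and A end up in different blocks, so they are distinguishable. For instance, the string 'L' is accepted from only A.

No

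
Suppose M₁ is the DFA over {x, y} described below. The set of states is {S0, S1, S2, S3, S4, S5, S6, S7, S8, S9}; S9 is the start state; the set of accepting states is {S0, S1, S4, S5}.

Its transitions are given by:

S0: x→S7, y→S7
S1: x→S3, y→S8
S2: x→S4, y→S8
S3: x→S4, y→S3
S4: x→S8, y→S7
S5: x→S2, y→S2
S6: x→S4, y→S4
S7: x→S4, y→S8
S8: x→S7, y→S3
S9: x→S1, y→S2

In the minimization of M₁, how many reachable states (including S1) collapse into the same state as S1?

1

Reachable states from the start: {S1,S2,S3,S4,S7,S8,S9}. Unreachable: {S0,S5,S6} — drop them.
Initial partition by acceptance: {S1,S4} | {S2,S3,S7,S8,S9}.
Refine {S2,S3,S7,S8,S9} on symbol x: members go to different blocks, giving {S2,S3,S7,S9} and {S8}.
Refine {S1,S4} on symbol x: members go to different blocks, giving {S1} and {S4}.
On input x, block {S2,S3,S7,S9} splits into {S2,S3,S7} and {S9}.
On input y, block {S2,S3,S7} splits into {S2,S7} and {S3}.
Stable partition: {S1} | {S2,S7} | {S8} | {S4} | {S9} | {S3} — 6 equivalence classes.
State S1 belongs to the block {S1}, which has 1 states.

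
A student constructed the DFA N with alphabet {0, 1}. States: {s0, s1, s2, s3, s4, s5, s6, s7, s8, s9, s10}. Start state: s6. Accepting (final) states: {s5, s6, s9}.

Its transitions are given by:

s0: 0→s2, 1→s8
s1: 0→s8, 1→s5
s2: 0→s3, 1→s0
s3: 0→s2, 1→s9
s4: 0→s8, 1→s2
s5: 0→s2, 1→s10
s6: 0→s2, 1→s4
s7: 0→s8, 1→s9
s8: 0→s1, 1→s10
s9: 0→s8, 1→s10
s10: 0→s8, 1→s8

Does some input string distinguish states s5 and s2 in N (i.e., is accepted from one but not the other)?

Yes

First remove the unreachable states {s7}; 10 states remain.
P0 = {s5,s6,s9} | {s0,s1,s2,s3,s4,s8,s10}.
Refine {s0,s1,s2,s3,s4,s8,s10} on symbol 1: members go to different blocks, giving {s0,s2,s4,s8,s10} and {s1,s3}.
Refine {s0,s2,s4,s8,s10} on symbol 0: members go to different blocks, giving {s0,s4,s10} and {s2,s8}.
No further refinement is possible. Final partition (4 blocks): {s5,s6,s9} | {s0,s4,s10} | {s1,s3} | {s2,s8}.
s5 and s2 end up in different blocks, so they are distinguishable. For instance, the string 'ε' is accepted from only s5.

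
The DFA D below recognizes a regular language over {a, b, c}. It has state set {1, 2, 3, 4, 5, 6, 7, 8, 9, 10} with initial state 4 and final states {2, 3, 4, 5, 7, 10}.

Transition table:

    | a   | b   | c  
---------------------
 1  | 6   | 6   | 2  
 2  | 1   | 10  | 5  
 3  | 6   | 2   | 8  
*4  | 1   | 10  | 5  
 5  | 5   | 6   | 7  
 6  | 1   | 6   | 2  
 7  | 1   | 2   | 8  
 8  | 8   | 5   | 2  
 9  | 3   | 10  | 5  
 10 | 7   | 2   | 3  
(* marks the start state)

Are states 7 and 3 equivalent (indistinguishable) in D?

Yes

First remove the unreachable states {9}; 9 states remain.
Initial partition by acceptance: {2,3,4,5,7,10} | {1,6,8}.
On input a, block {2,3,4,5,7,10} splits into {2,3,4,7} and {5,10}.
On input b, block {2,3,4,7} splits into {2,4} and {3,7}.
Split {1,6,8} by δ(·,b) → {1,6} and {8}.
Split {5,10} by δ(·,a) → {5} and {10}.
No further refinement is possible. Final partition (6 blocks): {2,4} | {1,6} | {5} | {3,7} | {8} | {10}.
7 and 3 lie in the same block of the stable partition, so they are equivalent — no string distinguishes them.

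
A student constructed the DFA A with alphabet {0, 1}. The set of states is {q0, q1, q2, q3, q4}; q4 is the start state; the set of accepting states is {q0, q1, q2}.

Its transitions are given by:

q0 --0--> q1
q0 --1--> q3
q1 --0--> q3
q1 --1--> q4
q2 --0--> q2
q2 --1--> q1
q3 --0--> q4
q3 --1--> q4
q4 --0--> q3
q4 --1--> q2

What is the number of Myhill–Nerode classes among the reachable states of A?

States {q0} cannot be reached from the start state, so discard them.
Start with accepting vs non-accepting: {q1,q2} | {q3,q4}.
Refine {q1,q2} on symbol 0: members go to different blocks, giving {q1} and {q2}.
Refine {q3,q4} on symbol 1: members go to different blocks, giving {q3} and {q4}.
Stable partition: {q1} | {q3} | {q2} | {q4} — 4 equivalence classes.

4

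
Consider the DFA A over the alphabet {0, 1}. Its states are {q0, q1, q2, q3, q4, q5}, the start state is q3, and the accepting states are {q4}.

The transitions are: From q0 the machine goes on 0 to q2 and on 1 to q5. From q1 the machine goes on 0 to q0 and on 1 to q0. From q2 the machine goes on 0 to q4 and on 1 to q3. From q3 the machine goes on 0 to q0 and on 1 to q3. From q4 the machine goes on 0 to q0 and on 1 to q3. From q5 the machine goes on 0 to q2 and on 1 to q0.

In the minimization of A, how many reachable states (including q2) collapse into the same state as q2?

1

Reachable states from the start: {q0,q2,q3,q4,q5}. Unreachable: {q1} — drop them.
Initial partition by acceptance: {q4} | {q0,q2,q3,q5}.
Refine {q0,q2,q3,q5} on symbol 0: members go to different blocks, giving {q0,q3,q5} and {q2}.
Split {q0,q3,q5} by δ(·,0) → {q0,q5} and {q3}.
Stable partition: {q4} | {q0,q5} | {q2} | {q3} — 4 equivalence classes.
State q2 belongs to the block {q2}, which has 1 states.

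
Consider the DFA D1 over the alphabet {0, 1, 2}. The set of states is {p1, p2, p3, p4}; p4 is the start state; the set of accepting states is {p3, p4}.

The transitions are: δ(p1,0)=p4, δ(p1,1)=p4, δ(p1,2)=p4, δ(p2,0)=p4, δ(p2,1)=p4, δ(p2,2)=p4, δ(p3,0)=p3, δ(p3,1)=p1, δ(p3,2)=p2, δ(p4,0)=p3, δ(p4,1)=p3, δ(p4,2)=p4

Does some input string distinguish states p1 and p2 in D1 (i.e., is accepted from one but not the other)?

Every state is reachable, so we keep all 4.
Start with accepting vs non-accepting: {p3,p4} | {p1,p2}.
On input 1, block {p3,p4} splits into {p3} and {p4}.
No further refinement is possible. Final partition (3 blocks): {p3} | {p1,p2} | {p4}.
p1 and p2 lie in the same block of the stable partition, so they are equivalent — no string distinguishes them.

No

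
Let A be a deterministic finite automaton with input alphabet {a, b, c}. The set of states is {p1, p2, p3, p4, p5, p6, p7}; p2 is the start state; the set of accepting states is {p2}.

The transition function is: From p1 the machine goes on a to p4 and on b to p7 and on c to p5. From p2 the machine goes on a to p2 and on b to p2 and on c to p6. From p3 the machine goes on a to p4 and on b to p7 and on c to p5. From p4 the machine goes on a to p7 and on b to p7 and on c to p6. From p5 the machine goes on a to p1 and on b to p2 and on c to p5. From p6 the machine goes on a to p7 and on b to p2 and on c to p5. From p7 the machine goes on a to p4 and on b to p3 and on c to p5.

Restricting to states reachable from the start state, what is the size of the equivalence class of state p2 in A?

1

P0 = {p2} | {p1,p3,p4,p5,p6,p7}.
Split {p1,p3,p4,p5,p6,p7} by δ(·,b) → {p1,p3,p4,p7} and {p5,p6}.
The partition is now stable with 3 blocks: {p2} | {p1,p3,p4,p7} | {p5,p6}.
State p2 belongs to the block {p2}, which has 1 states.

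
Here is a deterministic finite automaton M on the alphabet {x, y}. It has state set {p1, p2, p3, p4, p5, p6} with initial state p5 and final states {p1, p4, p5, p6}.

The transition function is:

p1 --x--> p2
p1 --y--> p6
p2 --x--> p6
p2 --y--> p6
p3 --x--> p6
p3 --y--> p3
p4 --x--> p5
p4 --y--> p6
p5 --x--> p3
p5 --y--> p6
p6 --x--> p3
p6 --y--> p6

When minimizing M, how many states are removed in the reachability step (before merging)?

No path from p5 leads to p1, p2, p4; the other 3 states are all reachable.

3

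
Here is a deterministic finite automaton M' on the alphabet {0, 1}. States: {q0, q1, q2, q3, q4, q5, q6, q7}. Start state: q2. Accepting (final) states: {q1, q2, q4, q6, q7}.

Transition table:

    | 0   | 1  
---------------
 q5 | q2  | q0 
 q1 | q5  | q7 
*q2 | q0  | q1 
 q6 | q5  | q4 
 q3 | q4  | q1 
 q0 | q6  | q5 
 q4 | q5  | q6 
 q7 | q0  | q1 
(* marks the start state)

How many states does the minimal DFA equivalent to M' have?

2

Reachable states from the start: {q0,q1,q2,q4,q5,q6,q7}. Unreachable: {q3} — drop them.
Initial partition by acceptance: {q1,q2,q4,q6,q7} | {q0,q5}.
Stable partition: {q1,q2,q4,q6,q7} | {q0,q5} — 2 equivalence classes.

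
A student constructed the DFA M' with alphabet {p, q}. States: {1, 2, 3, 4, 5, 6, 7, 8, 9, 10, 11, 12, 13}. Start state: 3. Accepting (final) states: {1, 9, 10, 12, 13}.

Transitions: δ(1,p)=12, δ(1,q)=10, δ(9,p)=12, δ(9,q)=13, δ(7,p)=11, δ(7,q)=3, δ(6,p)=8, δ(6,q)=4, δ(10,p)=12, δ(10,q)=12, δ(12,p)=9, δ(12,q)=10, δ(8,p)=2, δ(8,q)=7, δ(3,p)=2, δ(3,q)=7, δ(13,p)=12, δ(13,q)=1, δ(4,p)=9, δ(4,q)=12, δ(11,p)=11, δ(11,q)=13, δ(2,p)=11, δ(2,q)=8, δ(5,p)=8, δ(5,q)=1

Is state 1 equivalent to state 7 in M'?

No

Reachable states from the start: {1,2,3,7,8,9,10,11,12,13}. Unreachable: {4,5,6} — drop them.
Start with accepting vs non-accepting: {1,9,10,12,13} | {2,3,7,8,11}.
Refine {2,3,7,8,11} on symbol q: members go to different blocks, giving {2,3,7,8} and {11}.
Refine {2,3,7,8} on symbol p: members go to different blocks, giving {2,7} and {3,8}.
No further refinement is possible. Final partition (4 blocks): {1,9,10,12,13} | {2,7} | {11} | {3,8}.
1 and 7 end up in different blocks, so they are distinguishable. For instance, the string 'ε' is accepted from only 1.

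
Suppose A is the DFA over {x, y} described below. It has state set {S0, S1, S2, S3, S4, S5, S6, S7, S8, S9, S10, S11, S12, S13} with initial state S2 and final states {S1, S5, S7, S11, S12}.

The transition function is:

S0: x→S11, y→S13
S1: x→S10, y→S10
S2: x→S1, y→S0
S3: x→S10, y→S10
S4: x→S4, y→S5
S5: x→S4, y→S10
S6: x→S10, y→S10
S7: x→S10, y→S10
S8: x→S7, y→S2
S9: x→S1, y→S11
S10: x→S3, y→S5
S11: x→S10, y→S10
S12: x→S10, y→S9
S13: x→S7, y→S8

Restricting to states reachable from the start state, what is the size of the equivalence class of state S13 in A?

4

First remove the unreachable states {S6,S9,S12}; 11 states remain.
Initial partition by acceptance: {S1,S5,S7,S11} | {S0,S2,S3,S4,S8,S10,S13}.
Split {S0,S2,S3,S4,S8,S10,S13} by δ(·,x) → {S0,S2,S8,S13} and {S3,S4,S10}.
On input y, block {S3,S4,S10} splits into {S4,S10} and {S3}.
Split {S4,S10} by δ(·,x) → {S4} and {S10}.
On input x, block {S1,S5,S7,S11} splits into {S1,S7,S11} and {S5}.
No further refinement is possible. Final partition (6 blocks): {S1,S7,S11} | {S0,S2,S8,S13} | {S4} | {S3} | {S10} | {S5}.
The equivalence class containing S13 is {S0,S2,S8,S13}, of size 4.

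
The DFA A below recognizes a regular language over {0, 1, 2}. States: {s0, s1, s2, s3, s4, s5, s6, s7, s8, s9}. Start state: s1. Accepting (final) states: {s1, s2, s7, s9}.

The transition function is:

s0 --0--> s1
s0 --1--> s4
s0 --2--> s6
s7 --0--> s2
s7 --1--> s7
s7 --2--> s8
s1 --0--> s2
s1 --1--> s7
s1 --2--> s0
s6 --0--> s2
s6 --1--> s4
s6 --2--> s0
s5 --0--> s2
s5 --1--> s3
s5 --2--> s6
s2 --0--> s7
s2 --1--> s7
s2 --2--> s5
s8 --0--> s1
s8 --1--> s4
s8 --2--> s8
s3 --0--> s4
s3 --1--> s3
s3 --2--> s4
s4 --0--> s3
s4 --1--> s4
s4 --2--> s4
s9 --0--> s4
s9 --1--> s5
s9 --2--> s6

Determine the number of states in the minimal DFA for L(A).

First remove the unreachable states {s9}; 9 states remain.
Start with accepting vs non-accepting: {s1,s2,s7} | {s0,s3,s4,s5,s6,s8}.
Refine {s0,s3,s4,s5,s6,s8} on symbol 0: members go to different blocks, giving {s0,s5,s6,s8} and {s3,s4}.
No further refinement is possible. Final partition (3 blocks): {s1,s2,s7} | {s0,s5,s6,s8} | {s3,s4}.

3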